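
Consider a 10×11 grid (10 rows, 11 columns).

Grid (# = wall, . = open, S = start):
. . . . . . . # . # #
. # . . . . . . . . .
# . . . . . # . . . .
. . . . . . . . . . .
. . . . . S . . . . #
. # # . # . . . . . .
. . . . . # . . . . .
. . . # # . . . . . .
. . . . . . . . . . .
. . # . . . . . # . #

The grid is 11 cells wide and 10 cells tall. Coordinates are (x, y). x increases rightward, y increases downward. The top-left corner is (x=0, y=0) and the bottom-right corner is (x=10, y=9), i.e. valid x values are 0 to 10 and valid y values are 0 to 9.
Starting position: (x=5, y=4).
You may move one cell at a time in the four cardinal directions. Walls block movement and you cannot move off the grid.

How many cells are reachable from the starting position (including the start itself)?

Answer: Reachable cells: 94

Derivation:
BFS flood-fill from (x=5, y=4):
  Distance 0: (x=5, y=4)
  Distance 1: (x=5, y=3), (x=4, y=4), (x=6, y=4), (x=5, y=5)
  Distance 2: (x=5, y=2), (x=4, y=3), (x=6, y=3), (x=3, y=4), (x=7, y=4), (x=6, y=5)
  Distance 3: (x=5, y=1), (x=4, y=2), (x=3, y=3), (x=7, y=3), (x=2, y=4), (x=8, y=4), (x=3, y=5), (x=7, y=5), (x=6, y=6)
  Distance 4: (x=5, y=0), (x=4, y=1), (x=6, y=1), (x=3, y=2), (x=7, y=2), (x=2, y=3), (x=8, y=3), (x=1, y=4), (x=9, y=4), (x=8, y=5), (x=3, y=6), (x=7, y=6), (x=6, y=7)
  Distance 5: (x=4, y=0), (x=6, y=0), (x=3, y=1), (x=7, y=1), (x=2, y=2), (x=8, y=2), (x=1, y=3), (x=9, y=3), (x=0, y=4), (x=9, y=5), (x=2, y=6), (x=4, y=6), (x=8, y=6), (x=5, y=7), (x=7, y=7), (x=6, y=8)
  Distance 6: (x=3, y=0), (x=2, y=1), (x=8, y=1), (x=1, y=2), (x=9, y=2), (x=0, y=3), (x=10, y=3), (x=0, y=5), (x=10, y=5), (x=1, y=6), (x=9, y=6), (x=2, y=7), (x=8, y=7), (x=5, y=8), (x=7, y=8), (x=6, y=9)
  Distance 7: (x=2, y=0), (x=8, y=0), (x=9, y=1), (x=10, y=2), (x=0, y=6), (x=10, y=6), (x=1, y=7), (x=9, y=7), (x=2, y=8), (x=4, y=8), (x=8, y=8), (x=5, y=9), (x=7, y=9)
  Distance 8: (x=1, y=0), (x=10, y=1), (x=0, y=7), (x=10, y=7), (x=1, y=8), (x=3, y=8), (x=9, y=8), (x=4, y=9)
  Distance 9: (x=0, y=0), (x=0, y=8), (x=10, y=8), (x=1, y=9), (x=3, y=9), (x=9, y=9)
  Distance 10: (x=0, y=1), (x=0, y=9)
Total reachable: 94 (grid has 94 open cells total)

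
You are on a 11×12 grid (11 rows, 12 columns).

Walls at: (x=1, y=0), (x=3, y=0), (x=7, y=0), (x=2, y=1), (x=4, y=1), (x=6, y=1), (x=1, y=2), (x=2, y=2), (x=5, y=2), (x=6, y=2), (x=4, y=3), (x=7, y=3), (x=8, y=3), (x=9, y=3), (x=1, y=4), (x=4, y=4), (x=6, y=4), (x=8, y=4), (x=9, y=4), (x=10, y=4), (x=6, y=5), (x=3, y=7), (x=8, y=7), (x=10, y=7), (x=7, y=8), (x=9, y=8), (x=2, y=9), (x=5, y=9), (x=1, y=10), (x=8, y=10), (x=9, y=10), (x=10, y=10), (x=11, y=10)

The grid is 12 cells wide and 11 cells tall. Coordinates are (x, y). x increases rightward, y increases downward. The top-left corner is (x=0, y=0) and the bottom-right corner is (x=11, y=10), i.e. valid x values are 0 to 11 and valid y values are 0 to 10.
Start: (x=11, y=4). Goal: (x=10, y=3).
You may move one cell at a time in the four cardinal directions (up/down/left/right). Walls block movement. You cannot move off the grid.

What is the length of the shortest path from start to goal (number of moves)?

Answer: Shortest path length: 2

Derivation:
BFS from (x=11, y=4) until reaching (x=10, y=3):
  Distance 0: (x=11, y=4)
  Distance 1: (x=11, y=3), (x=11, y=5)
  Distance 2: (x=11, y=2), (x=10, y=3), (x=10, y=5), (x=11, y=6)  <- goal reached here
One shortest path (2 moves): (x=11, y=4) -> (x=11, y=3) -> (x=10, y=3)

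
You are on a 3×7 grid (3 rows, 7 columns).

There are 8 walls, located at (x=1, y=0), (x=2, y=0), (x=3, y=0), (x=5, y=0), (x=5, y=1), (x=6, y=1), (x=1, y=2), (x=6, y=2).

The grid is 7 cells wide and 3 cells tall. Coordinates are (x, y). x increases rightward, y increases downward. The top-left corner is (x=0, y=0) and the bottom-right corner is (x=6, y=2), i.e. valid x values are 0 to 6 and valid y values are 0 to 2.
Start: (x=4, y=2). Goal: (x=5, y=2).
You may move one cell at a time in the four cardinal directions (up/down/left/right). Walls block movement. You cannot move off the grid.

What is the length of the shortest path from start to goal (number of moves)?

Answer: Shortest path length: 1

Derivation:
BFS from (x=4, y=2) until reaching (x=5, y=2):
  Distance 0: (x=4, y=2)
  Distance 1: (x=4, y=1), (x=3, y=2), (x=5, y=2)  <- goal reached here
One shortest path (1 moves): (x=4, y=2) -> (x=5, y=2)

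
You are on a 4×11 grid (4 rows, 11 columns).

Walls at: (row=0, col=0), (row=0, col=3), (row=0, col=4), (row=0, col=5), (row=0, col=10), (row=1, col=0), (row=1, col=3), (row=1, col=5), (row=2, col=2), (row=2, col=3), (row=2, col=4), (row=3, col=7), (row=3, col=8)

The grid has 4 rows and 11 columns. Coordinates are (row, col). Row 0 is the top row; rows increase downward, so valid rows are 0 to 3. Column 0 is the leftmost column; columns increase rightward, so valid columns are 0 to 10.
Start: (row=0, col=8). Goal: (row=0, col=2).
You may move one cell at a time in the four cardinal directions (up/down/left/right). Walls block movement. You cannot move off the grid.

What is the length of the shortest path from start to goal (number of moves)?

BFS from (row=0, col=8) until reaching (row=0, col=2):
  Distance 0: (row=0, col=8)
  Distance 1: (row=0, col=7), (row=0, col=9), (row=1, col=8)
  Distance 2: (row=0, col=6), (row=1, col=7), (row=1, col=9), (row=2, col=8)
  Distance 3: (row=1, col=6), (row=1, col=10), (row=2, col=7), (row=2, col=9)
  Distance 4: (row=2, col=6), (row=2, col=10), (row=3, col=9)
  Distance 5: (row=2, col=5), (row=3, col=6), (row=3, col=10)
  Distance 6: (row=3, col=5)
  Distance 7: (row=3, col=4)
  Distance 8: (row=3, col=3)
  Distance 9: (row=3, col=2)
  Distance 10: (row=3, col=1)
  Distance 11: (row=2, col=1), (row=3, col=0)
  Distance 12: (row=1, col=1), (row=2, col=0)
  Distance 13: (row=0, col=1), (row=1, col=2)
  Distance 14: (row=0, col=2)  <- goal reached here
One shortest path (14 moves): (row=0, col=8) -> (row=0, col=7) -> (row=0, col=6) -> (row=1, col=6) -> (row=2, col=6) -> (row=2, col=5) -> (row=3, col=5) -> (row=3, col=4) -> (row=3, col=3) -> (row=3, col=2) -> (row=3, col=1) -> (row=2, col=1) -> (row=1, col=1) -> (row=1, col=2) -> (row=0, col=2)

Answer: Shortest path length: 14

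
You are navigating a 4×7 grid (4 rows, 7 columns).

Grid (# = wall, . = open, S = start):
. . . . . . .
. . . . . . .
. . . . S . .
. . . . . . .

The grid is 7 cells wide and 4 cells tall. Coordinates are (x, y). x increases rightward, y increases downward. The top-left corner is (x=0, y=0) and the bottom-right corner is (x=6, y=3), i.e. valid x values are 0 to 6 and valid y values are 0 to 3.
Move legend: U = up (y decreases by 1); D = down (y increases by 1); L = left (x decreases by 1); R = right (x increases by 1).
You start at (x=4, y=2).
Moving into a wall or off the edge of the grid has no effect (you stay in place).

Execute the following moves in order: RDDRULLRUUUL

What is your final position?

Start: (x=4, y=2)
  R (right): (x=4, y=2) -> (x=5, y=2)
  D (down): (x=5, y=2) -> (x=5, y=3)
  D (down): blocked, stay at (x=5, y=3)
  R (right): (x=5, y=3) -> (x=6, y=3)
  U (up): (x=6, y=3) -> (x=6, y=2)
  L (left): (x=6, y=2) -> (x=5, y=2)
  L (left): (x=5, y=2) -> (x=4, y=2)
  R (right): (x=4, y=2) -> (x=5, y=2)
  U (up): (x=5, y=2) -> (x=5, y=1)
  U (up): (x=5, y=1) -> (x=5, y=0)
  U (up): blocked, stay at (x=5, y=0)
  L (left): (x=5, y=0) -> (x=4, y=0)
Final: (x=4, y=0)

Answer: Final position: (x=4, y=0)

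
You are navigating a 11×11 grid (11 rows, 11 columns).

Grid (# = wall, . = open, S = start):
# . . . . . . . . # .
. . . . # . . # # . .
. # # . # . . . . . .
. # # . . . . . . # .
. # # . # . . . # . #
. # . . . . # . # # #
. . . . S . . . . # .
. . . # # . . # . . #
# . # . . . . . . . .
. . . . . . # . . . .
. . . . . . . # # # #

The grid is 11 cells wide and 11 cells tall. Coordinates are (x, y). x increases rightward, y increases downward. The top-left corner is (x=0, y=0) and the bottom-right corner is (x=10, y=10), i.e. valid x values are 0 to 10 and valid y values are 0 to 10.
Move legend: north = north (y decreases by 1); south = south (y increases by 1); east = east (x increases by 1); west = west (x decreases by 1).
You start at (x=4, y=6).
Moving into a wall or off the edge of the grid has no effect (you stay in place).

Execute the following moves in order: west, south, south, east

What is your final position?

Answer: Final position: (x=4, y=6)

Derivation:
Start: (x=4, y=6)
  west (west): (x=4, y=6) -> (x=3, y=6)
  south (south): blocked, stay at (x=3, y=6)
  south (south): blocked, stay at (x=3, y=6)
  east (east): (x=3, y=6) -> (x=4, y=6)
Final: (x=4, y=6)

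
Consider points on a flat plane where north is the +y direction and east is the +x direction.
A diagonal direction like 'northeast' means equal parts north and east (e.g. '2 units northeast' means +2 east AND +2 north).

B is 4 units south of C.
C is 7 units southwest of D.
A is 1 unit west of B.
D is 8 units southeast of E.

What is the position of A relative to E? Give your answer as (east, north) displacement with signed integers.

Answer: A is at (east=0, north=-19) relative to E.

Derivation:
Place E at the origin (east=0, north=0).
  D is 8 units southeast of E: delta (east=+8, north=-8); D at (east=8, north=-8).
  C is 7 units southwest of D: delta (east=-7, north=-7); C at (east=1, north=-15).
  B is 4 units south of C: delta (east=+0, north=-4); B at (east=1, north=-19).
  A is 1 unit west of B: delta (east=-1, north=+0); A at (east=0, north=-19).
Therefore A relative to E: (east=0, north=-19).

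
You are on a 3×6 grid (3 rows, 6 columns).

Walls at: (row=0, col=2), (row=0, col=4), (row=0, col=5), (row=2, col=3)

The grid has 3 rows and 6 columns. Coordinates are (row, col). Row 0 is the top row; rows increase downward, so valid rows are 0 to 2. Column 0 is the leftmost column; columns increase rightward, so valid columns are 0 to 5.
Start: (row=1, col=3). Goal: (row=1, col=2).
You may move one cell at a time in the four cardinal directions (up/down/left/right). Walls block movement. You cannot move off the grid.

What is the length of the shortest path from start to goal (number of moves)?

BFS from (row=1, col=3) until reaching (row=1, col=2):
  Distance 0: (row=1, col=3)
  Distance 1: (row=0, col=3), (row=1, col=2), (row=1, col=4)  <- goal reached here
One shortest path (1 moves): (row=1, col=3) -> (row=1, col=2)

Answer: Shortest path length: 1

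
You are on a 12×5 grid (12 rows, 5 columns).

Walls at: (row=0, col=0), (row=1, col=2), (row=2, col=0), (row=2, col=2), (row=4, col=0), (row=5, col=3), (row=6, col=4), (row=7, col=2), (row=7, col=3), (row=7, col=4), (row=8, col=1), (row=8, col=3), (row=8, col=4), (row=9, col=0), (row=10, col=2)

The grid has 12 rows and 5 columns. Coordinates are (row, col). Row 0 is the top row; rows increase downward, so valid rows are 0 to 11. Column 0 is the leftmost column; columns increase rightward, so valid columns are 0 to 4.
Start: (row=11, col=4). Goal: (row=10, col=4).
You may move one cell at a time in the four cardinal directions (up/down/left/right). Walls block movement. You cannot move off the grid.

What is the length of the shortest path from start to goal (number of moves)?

Answer: Shortest path length: 1

Derivation:
BFS from (row=11, col=4) until reaching (row=10, col=4):
  Distance 0: (row=11, col=4)
  Distance 1: (row=10, col=4), (row=11, col=3)  <- goal reached here
One shortest path (1 moves): (row=11, col=4) -> (row=10, col=4)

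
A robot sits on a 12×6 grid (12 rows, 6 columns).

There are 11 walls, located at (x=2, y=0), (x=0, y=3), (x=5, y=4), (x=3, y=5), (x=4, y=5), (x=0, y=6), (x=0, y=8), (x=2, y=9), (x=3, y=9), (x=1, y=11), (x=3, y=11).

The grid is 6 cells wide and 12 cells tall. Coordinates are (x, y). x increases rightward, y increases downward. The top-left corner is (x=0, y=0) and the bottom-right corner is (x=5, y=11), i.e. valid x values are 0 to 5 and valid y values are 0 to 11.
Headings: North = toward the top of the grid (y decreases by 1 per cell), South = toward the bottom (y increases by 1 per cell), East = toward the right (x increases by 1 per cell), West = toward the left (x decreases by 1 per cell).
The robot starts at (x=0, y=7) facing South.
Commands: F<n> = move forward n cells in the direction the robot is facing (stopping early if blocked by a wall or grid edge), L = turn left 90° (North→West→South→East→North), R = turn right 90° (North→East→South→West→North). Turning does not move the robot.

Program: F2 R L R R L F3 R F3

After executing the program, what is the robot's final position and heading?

Start: (x=0, y=7), facing South
  F2: move forward 0/2 (blocked), now at (x=0, y=7)
  R: turn right, now facing West
  L: turn left, now facing South
  R: turn right, now facing West
  R: turn right, now facing North
  L: turn left, now facing West
  F3: move forward 0/3 (blocked), now at (x=0, y=7)
  R: turn right, now facing North
  F3: move forward 0/3 (blocked), now at (x=0, y=7)
Final: (x=0, y=7), facing North

Answer: Final position: (x=0, y=7), facing North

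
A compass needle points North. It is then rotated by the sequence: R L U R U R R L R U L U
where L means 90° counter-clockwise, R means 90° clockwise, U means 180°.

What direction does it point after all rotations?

Answer: Final heading: South

Derivation:
Start: North
  R (right (90° clockwise)) -> East
  L (left (90° counter-clockwise)) -> North
  U (U-turn (180°)) -> South
  R (right (90° clockwise)) -> West
  U (U-turn (180°)) -> East
  R (right (90° clockwise)) -> South
  R (right (90° clockwise)) -> West
  L (left (90° counter-clockwise)) -> South
  R (right (90° clockwise)) -> West
  U (U-turn (180°)) -> East
  L (left (90° counter-clockwise)) -> North
  U (U-turn (180°)) -> South
Final: South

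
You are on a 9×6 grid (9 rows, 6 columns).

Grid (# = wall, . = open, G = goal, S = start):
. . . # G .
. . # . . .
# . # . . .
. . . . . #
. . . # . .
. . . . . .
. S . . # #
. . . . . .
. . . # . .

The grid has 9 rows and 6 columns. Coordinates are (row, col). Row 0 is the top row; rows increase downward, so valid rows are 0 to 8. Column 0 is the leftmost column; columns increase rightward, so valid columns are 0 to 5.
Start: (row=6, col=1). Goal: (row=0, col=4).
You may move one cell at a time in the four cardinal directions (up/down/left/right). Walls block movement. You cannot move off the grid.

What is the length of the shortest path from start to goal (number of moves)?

Answer: Shortest path length: 9

Derivation:
BFS from (row=6, col=1) until reaching (row=0, col=4):
  Distance 0: (row=6, col=1)
  Distance 1: (row=5, col=1), (row=6, col=0), (row=6, col=2), (row=7, col=1)
  Distance 2: (row=4, col=1), (row=5, col=0), (row=5, col=2), (row=6, col=3), (row=7, col=0), (row=7, col=2), (row=8, col=1)
  Distance 3: (row=3, col=1), (row=4, col=0), (row=4, col=2), (row=5, col=3), (row=7, col=3), (row=8, col=0), (row=8, col=2)
  Distance 4: (row=2, col=1), (row=3, col=0), (row=3, col=2), (row=5, col=4), (row=7, col=4)
  Distance 5: (row=1, col=1), (row=3, col=3), (row=4, col=4), (row=5, col=5), (row=7, col=5), (row=8, col=4)
  Distance 6: (row=0, col=1), (row=1, col=0), (row=2, col=3), (row=3, col=4), (row=4, col=5), (row=8, col=5)
  Distance 7: (row=0, col=0), (row=0, col=2), (row=1, col=3), (row=2, col=4)
  Distance 8: (row=1, col=4), (row=2, col=5)
  Distance 9: (row=0, col=4), (row=1, col=5)  <- goal reached here
One shortest path (9 moves): (row=6, col=1) -> (row=6, col=2) -> (row=6, col=3) -> (row=5, col=3) -> (row=5, col=4) -> (row=4, col=4) -> (row=3, col=4) -> (row=2, col=4) -> (row=1, col=4) -> (row=0, col=4)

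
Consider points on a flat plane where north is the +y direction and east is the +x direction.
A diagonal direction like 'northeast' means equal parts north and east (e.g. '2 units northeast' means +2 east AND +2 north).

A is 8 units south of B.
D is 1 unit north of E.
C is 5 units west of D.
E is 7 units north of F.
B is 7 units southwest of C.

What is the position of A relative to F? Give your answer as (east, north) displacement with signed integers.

Answer: A is at (east=-12, north=-7) relative to F.

Derivation:
Place F at the origin (east=0, north=0).
  E is 7 units north of F: delta (east=+0, north=+7); E at (east=0, north=7).
  D is 1 unit north of E: delta (east=+0, north=+1); D at (east=0, north=8).
  C is 5 units west of D: delta (east=-5, north=+0); C at (east=-5, north=8).
  B is 7 units southwest of C: delta (east=-7, north=-7); B at (east=-12, north=1).
  A is 8 units south of B: delta (east=+0, north=-8); A at (east=-12, north=-7).
Therefore A relative to F: (east=-12, north=-7).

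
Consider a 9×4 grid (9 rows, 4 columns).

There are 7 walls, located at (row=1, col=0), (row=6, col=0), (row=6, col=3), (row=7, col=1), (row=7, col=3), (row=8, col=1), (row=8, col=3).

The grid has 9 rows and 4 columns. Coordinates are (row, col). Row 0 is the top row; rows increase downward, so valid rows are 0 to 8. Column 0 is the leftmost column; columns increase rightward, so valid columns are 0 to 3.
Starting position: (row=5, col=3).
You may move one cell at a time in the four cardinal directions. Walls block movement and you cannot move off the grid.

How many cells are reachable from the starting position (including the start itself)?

Answer: Reachable cells: 27

Derivation:
BFS flood-fill from (row=5, col=3):
  Distance 0: (row=5, col=3)
  Distance 1: (row=4, col=3), (row=5, col=2)
  Distance 2: (row=3, col=3), (row=4, col=2), (row=5, col=1), (row=6, col=2)
  Distance 3: (row=2, col=3), (row=3, col=2), (row=4, col=1), (row=5, col=0), (row=6, col=1), (row=7, col=2)
  Distance 4: (row=1, col=3), (row=2, col=2), (row=3, col=1), (row=4, col=0), (row=8, col=2)
  Distance 5: (row=0, col=3), (row=1, col=2), (row=2, col=1), (row=3, col=0)
  Distance 6: (row=0, col=2), (row=1, col=1), (row=2, col=0)
  Distance 7: (row=0, col=1)
  Distance 8: (row=0, col=0)
Total reachable: 27 (grid has 29 open cells total)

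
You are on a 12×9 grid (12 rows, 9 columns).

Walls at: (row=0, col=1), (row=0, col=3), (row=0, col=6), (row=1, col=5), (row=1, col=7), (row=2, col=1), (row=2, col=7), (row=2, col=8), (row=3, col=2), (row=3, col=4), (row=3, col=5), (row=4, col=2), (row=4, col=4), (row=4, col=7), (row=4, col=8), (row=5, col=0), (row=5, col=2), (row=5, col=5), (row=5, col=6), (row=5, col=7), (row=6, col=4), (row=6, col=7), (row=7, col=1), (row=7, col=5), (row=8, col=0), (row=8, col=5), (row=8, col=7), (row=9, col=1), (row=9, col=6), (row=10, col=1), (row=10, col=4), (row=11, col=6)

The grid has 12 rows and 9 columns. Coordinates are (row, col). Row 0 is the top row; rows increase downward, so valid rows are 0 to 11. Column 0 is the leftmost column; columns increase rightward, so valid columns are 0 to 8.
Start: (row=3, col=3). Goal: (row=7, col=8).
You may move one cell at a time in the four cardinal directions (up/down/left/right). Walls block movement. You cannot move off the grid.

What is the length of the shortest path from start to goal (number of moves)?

BFS from (row=3, col=3) until reaching (row=7, col=8):
  Distance 0: (row=3, col=3)
  Distance 1: (row=2, col=3), (row=4, col=3)
  Distance 2: (row=1, col=3), (row=2, col=2), (row=2, col=4), (row=5, col=3)
  Distance 3: (row=1, col=2), (row=1, col=4), (row=2, col=5), (row=5, col=4), (row=6, col=3)
  Distance 4: (row=0, col=2), (row=0, col=4), (row=1, col=1), (row=2, col=6), (row=6, col=2), (row=7, col=3)
  Distance 5: (row=0, col=5), (row=1, col=0), (row=1, col=6), (row=3, col=6), (row=6, col=1), (row=7, col=2), (row=7, col=4), (row=8, col=3)
  Distance 6: (row=0, col=0), (row=2, col=0), (row=3, col=7), (row=4, col=6), (row=5, col=1), (row=6, col=0), (row=8, col=2), (row=8, col=4), (row=9, col=3)
  Distance 7: (row=3, col=0), (row=3, col=8), (row=4, col=1), (row=4, col=5), (row=7, col=0), (row=8, col=1), (row=9, col=2), (row=9, col=4), (row=10, col=3)
  Distance 8: (row=3, col=1), (row=4, col=0), (row=9, col=5), (row=10, col=2), (row=11, col=3)
  Distance 9: (row=10, col=5), (row=11, col=2), (row=11, col=4)
  Distance 10: (row=10, col=6), (row=11, col=1), (row=11, col=5)
  Distance 11: (row=10, col=7), (row=11, col=0)
  Distance 12: (row=9, col=7), (row=10, col=0), (row=10, col=8), (row=11, col=7)
  Distance 13: (row=9, col=0), (row=9, col=8), (row=11, col=8)
  Distance 14: (row=8, col=8)
  Distance 15: (row=7, col=8)  <- goal reached here
One shortest path (15 moves): (row=3, col=3) -> (row=4, col=3) -> (row=5, col=3) -> (row=6, col=3) -> (row=7, col=3) -> (row=7, col=4) -> (row=8, col=4) -> (row=9, col=4) -> (row=9, col=5) -> (row=10, col=5) -> (row=10, col=6) -> (row=10, col=7) -> (row=10, col=8) -> (row=9, col=8) -> (row=8, col=8) -> (row=7, col=8)

Answer: Shortest path length: 15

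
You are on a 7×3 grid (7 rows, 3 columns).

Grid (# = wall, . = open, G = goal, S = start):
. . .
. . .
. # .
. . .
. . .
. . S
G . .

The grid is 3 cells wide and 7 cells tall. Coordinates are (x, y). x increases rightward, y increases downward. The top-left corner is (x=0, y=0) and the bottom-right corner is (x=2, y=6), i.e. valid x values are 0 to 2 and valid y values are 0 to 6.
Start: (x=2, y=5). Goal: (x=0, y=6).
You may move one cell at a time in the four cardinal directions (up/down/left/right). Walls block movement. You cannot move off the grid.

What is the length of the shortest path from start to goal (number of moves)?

Answer: Shortest path length: 3

Derivation:
BFS from (x=2, y=5) until reaching (x=0, y=6):
  Distance 0: (x=2, y=5)
  Distance 1: (x=2, y=4), (x=1, y=5), (x=2, y=6)
  Distance 2: (x=2, y=3), (x=1, y=4), (x=0, y=5), (x=1, y=6)
  Distance 3: (x=2, y=2), (x=1, y=3), (x=0, y=4), (x=0, y=6)  <- goal reached here
One shortest path (3 moves): (x=2, y=5) -> (x=1, y=5) -> (x=0, y=5) -> (x=0, y=6)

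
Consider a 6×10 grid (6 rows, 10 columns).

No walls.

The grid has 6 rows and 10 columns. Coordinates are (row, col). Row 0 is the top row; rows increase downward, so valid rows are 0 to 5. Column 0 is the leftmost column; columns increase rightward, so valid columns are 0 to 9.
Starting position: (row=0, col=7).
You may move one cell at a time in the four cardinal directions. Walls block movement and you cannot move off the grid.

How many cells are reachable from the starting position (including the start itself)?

BFS flood-fill from (row=0, col=7):
  Distance 0: (row=0, col=7)
  Distance 1: (row=0, col=6), (row=0, col=8), (row=1, col=7)
  Distance 2: (row=0, col=5), (row=0, col=9), (row=1, col=6), (row=1, col=8), (row=2, col=7)
  Distance 3: (row=0, col=4), (row=1, col=5), (row=1, col=9), (row=2, col=6), (row=2, col=8), (row=3, col=7)
  Distance 4: (row=0, col=3), (row=1, col=4), (row=2, col=5), (row=2, col=9), (row=3, col=6), (row=3, col=8), (row=4, col=7)
  Distance 5: (row=0, col=2), (row=1, col=3), (row=2, col=4), (row=3, col=5), (row=3, col=9), (row=4, col=6), (row=4, col=8), (row=5, col=7)
  Distance 6: (row=0, col=1), (row=1, col=2), (row=2, col=3), (row=3, col=4), (row=4, col=5), (row=4, col=9), (row=5, col=6), (row=5, col=8)
  Distance 7: (row=0, col=0), (row=1, col=1), (row=2, col=2), (row=3, col=3), (row=4, col=4), (row=5, col=5), (row=5, col=9)
  Distance 8: (row=1, col=0), (row=2, col=1), (row=3, col=2), (row=4, col=3), (row=5, col=4)
  Distance 9: (row=2, col=0), (row=3, col=1), (row=4, col=2), (row=5, col=3)
  Distance 10: (row=3, col=0), (row=4, col=1), (row=5, col=2)
  Distance 11: (row=4, col=0), (row=5, col=1)
  Distance 12: (row=5, col=0)
Total reachable: 60 (grid has 60 open cells total)

Answer: Reachable cells: 60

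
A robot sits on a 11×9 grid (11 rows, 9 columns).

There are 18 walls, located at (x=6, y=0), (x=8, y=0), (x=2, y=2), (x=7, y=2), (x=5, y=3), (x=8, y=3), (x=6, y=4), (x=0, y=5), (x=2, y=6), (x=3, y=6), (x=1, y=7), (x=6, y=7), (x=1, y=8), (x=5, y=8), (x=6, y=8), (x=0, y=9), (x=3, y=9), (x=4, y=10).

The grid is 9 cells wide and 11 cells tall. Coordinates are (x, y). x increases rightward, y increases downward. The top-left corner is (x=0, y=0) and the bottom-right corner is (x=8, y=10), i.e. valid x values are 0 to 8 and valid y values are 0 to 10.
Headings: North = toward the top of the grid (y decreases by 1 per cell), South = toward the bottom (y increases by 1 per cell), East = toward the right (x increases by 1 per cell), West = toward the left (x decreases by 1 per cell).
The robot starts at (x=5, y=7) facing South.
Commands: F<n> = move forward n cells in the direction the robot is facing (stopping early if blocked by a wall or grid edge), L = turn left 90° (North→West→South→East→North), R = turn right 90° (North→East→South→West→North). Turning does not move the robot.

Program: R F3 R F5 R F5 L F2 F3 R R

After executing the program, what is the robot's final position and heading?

Start: (x=5, y=7), facing South
  R: turn right, now facing West
  F3: move forward 3, now at (x=2, y=7)
  R: turn right, now facing North
  F5: move forward 0/5 (blocked), now at (x=2, y=7)
  R: turn right, now facing East
  F5: move forward 3/5 (blocked), now at (x=5, y=7)
  L: turn left, now facing North
  F2: move forward 2, now at (x=5, y=5)
  F3: move forward 1/3 (blocked), now at (x=5, y=4)
  R: turn right, now facing East
  R: turn right, now facing South
Final: (x=5, y=4), facing South

Answer: Final position: (x=5, y=4), facing South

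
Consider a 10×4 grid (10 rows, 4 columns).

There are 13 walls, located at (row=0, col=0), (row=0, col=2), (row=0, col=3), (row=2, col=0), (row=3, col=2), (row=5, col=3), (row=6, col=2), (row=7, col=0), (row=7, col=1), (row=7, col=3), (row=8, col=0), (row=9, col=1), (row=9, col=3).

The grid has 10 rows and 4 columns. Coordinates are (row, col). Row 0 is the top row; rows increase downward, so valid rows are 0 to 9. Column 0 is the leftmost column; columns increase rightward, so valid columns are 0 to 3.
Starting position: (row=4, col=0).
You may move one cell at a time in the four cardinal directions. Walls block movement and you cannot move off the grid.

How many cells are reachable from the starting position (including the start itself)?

Answer: Reachable cells: 20

Derivation:
BFS flood-fill from (row=4, col=0):
  Distance 0: (row=4, col=0)
  Distance 1: (row=3, col=0), (row=4, col=1), (row=5, col=0)
  Distance 2: (row=3, col=1), (row=4, col=2), (row=5, col=1), (row=6, col=0)
  Distance 3: (row=2, col=1), (row=4, col=3), (row=5, col=2), (row=6, col=1)
  Distance 4: (row=1, col=1), (row=2, col=2), (row=3, col=3)
  Distance 5: (row=0, col=1), (row=1, col=0), (row=1, col=2), (row=2, col=3)
  Distance 6: (row=1, col=3)
Total reachable: 20 (grid has 27 open cells total)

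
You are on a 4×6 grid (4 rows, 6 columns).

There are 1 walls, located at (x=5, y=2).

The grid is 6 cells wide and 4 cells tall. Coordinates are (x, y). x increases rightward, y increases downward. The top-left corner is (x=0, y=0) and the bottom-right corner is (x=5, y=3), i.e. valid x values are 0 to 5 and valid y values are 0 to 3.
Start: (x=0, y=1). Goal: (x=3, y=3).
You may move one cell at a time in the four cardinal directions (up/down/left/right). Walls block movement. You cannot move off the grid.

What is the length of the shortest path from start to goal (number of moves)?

BFS from (x=0, y=1) until reaching (x=3, y=3):
  Distance 0: (x=0, y=1)
  Distance 1: (x=0, y=0), (x=1, y=1), (x=0, y=2)
  Distance 2: (x=1, y=0), (x=2, y=1), (x=1, y=2), (x=0, y=3)
  Distance 3: (x=2, y=0), (x=3, y=1), (x=2, y=2), (x=1, y=3)
  Distance 4: (x=3, y=0), (x=4, y=1), (x=3, y=2), (x=2, y=3)
  Distance 5: (x=4, y=0), (x=5, y=1), (x=4, y=2), (x=3, y=3)  <- goal reached here
One shortest path (5 moves): (x=0, y=1) -> (x=1, y=1) -> (x=2, y=1) -> (x=3, y=1) -> (x=3, y=2) -> (x=3, y=3)

Answer: Shortest path length: 5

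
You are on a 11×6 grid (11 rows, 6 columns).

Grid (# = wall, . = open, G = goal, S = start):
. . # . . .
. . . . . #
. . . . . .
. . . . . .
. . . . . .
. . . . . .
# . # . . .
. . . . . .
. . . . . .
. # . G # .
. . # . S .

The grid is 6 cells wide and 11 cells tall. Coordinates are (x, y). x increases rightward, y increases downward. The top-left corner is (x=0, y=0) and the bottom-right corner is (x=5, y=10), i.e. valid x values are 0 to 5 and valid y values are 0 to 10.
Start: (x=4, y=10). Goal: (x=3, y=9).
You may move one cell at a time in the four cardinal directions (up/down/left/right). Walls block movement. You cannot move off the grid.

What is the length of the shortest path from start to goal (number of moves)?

Answer: Shortest path length: 2

Derivation:
BFS from (x=4, y=10) until reaching (x=3, y=9):
  Distance 0: (x=4, y=10)
  Distance 1: (x=3, y=10), (x=5, y=10)
  Distance 2: (x=3, y=9), (x=5, y=9)  <- goal reached here
One shortest path (2 moves): (x=4, y=10) -> (x=3, y=10) -> (x=3, y=9)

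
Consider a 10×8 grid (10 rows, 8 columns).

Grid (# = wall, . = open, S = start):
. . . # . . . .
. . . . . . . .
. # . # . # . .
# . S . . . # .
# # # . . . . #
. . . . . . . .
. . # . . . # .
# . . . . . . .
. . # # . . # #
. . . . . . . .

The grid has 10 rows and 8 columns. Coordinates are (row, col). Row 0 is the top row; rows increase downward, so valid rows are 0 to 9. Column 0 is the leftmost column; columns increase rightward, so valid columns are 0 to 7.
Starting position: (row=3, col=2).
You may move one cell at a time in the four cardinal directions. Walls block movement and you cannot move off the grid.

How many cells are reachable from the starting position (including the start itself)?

Answer: Reachable cells: 63

Derivation:
BFS flood-fill from (row=3, col=2):
  Distance 0: (row=3, col=2)
  Distance 1: (row=2, col=2), (row=3, col=1), (row=3, col=3)
  Distance 2: (row=1, col=2), (row=3, col=4), (row=4, col=3)
  Distance 3: (row=0, col=2), (row=1, col=1), (row=1, col=3), (row=2, col=4), (row=3, col=5), (row=4, col=4), (row=5, col=3)
  Distance 4: (row=0, col=1), (row=1, col=0), (row=1, col=4), (row=4, col=5), (row=5, col=2), (row=5, col=4), (row=6, col=3)
  Distance 5: (row=0, col=0), (row=0, col=4), (row=1, col=5), (row=2, col=0), (row=4, col=6), (row=5, col=1), (row=5, col=5), (row=6, col=4), (row=7, col=3)
  Distance 6: (row=0, col=5), (row=1, col=6), (row=5, col=0), (row=5, col=6), (row=6, col=1), (row=6, col=5), (row=7, col=2), (row=7, col=4)
  Distance 7: (row=0, col=6), (row=1, col=7), (row=2, col=6), (row=5, col=7), (row=6, col=0), (row=7, col=1), (row=7, col=5), (row=8, col=4)
  Distance 8: (row=0, col=7), (row=2, col=7), (row=6, col=7), (row=7, col=6), (row=8, col=1), (row=8, col=5), (row=9, col=4)
  Distance 9: (row=3, col=7), (row=7, col=7), (row=8, col=0), (row=9, col=1), (row=9, col=3), (row=9, col=5)
  Distance 10: (row=9, col=0), (row=9, col=2), (row=9, col=6)
  Distance 11: (row=9, col=7)
Total reachable: 63 (grid has 63 open cells total)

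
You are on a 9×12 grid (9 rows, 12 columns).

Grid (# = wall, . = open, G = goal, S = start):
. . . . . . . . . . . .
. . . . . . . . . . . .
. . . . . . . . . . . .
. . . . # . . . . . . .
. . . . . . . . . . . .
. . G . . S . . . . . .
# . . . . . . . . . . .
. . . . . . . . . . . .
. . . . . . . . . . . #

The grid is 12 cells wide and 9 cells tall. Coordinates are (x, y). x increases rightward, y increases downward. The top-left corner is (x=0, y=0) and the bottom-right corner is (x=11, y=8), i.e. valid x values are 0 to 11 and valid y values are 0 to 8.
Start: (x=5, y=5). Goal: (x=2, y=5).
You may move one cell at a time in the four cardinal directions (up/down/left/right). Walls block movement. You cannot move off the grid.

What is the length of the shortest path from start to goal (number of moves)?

Answer: Shortest path length: 3

Derivation:
BFS from (x=5, y=5) until reaching (x=2, y=5):
  Distance 0: (x=5, y=5)
  Distance 1: (x=5, y=4), (x=4, y=5), (x=6, y=5), (x=5, y=6)
  Distance 2: (x=5, y=3), (x=4, y=4), (x=6, y=4), (x=3, y=5), (x=7, y=5), (x=4, y=6), (x=6, y=6), (x=5, y=7)
  Distance 3: (x=5, y=2), (x=6, y=3), (x=3, y=4), (x=7, y=4), (x=2, y=5), (x=8, y=5), (x=3, y=6), (x=7, y=6), (x=4, y=7), (x=6, y=7), (x=5, y=8)  <- goal reached here
One shortest path (3 moves): (x=5, y=5) -> (x=4, y=5) -> (x=3, y=5) -> (x=2, y=5)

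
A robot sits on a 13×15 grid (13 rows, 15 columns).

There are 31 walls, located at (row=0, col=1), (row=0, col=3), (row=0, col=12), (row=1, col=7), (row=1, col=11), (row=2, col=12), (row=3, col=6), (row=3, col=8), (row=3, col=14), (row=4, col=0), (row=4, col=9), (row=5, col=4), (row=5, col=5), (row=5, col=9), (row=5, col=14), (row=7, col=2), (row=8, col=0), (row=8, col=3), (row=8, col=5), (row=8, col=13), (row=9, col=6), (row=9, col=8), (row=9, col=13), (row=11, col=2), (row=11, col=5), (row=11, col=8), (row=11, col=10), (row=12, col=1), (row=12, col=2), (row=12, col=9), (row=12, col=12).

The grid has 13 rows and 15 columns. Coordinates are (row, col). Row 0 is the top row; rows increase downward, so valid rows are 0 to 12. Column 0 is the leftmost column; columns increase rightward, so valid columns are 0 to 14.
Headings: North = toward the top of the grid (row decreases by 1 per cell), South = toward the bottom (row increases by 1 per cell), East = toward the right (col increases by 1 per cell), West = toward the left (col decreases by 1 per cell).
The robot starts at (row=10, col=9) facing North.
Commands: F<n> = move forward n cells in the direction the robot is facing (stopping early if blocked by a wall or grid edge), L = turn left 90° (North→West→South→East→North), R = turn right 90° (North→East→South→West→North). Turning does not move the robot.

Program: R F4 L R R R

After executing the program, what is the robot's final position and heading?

Answer: Final position: (row=10, col=13), facing West

Derivation:
Start: (row=10, col=9), facing North
  R: turn right, now facing East
  F4: move forward 4, now at (row=10, col=13)
  L: turn left, now facing North
  R: turn right, now facing East
  R: turn right, now facing South
  R: turn right, now facing West
Final: (row=10, col=13), facing West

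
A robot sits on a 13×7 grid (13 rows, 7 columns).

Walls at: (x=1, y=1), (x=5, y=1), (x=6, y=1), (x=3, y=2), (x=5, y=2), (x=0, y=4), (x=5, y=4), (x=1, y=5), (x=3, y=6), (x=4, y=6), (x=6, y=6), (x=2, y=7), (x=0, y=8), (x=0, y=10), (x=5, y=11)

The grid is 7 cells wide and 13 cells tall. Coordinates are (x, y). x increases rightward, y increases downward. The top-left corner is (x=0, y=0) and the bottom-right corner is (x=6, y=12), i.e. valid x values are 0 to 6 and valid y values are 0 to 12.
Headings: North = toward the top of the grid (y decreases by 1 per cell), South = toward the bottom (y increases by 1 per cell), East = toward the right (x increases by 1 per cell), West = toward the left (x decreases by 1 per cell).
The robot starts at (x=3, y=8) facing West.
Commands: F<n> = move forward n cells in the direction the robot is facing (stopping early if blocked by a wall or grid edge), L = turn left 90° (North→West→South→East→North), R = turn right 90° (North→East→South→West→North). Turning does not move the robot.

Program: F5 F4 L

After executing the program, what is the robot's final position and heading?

Answer: Final position: (x=1, y=8), facing South

Derivation:
Start: (x=3, y=8), facing West
  F5: move forward 2/5 (blocked), now at (x=1, y=8)
  F4: move forward 0/4 (blocked), now at (x=1, y=8)
  L: turn left, now facing South
Final: (x=1, y=8), facing South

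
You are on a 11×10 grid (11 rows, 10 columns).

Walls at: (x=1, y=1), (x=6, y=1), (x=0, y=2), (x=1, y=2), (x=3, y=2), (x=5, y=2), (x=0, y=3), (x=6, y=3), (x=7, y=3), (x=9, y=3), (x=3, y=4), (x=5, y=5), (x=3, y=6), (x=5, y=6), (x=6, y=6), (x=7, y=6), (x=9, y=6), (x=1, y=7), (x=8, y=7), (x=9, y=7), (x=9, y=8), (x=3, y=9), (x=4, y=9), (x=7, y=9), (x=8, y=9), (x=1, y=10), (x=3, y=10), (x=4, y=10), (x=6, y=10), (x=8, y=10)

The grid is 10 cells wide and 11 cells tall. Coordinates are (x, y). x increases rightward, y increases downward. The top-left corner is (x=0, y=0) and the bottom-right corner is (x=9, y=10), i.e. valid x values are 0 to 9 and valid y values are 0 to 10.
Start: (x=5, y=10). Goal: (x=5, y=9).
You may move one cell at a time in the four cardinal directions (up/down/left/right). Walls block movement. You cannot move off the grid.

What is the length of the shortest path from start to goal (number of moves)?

BFS from (x=5, y=10) until reaching (x=5, y=9):
  Distance 0: (x=5, y=10)
  Distance 1: (x=5, y=9)  <- goal reached here
One shortest path (1 moves): (x=5, y=10) -> (x=5, y=9)

Answer: Shortest path length: 1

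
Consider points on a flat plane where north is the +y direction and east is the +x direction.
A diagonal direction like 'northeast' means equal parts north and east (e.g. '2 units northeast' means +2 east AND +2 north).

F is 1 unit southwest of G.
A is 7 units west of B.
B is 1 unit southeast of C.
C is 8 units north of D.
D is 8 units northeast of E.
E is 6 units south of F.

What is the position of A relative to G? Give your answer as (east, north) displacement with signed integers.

Place G at the origin (east=0, north=0).
  F is 1 unit southwest of G: delta (east=-1, north=-1); F at (east=-1, north=-1).
  E is 6 units south of F: delta (east=+0, north=-6); E at (east=-1, north=-7).
  D is 8 units northeast of E: delta (east=+8, north=+8); D at (east=7, north=1).
  C is 8 units north of D: delta (east=+0, north=+8); C at (east=7, north=9).
  B is 1 unit southeast of C: delta (east=+1, north=-1); B at (east=8, north=8).
  A is 7 units west of B: delta (east=-7, north=+0); A at (east=1, north=8).
Therefore A relative to G: (east=1, north=8).

Answer: A is at (east=1, north=8) relative to G.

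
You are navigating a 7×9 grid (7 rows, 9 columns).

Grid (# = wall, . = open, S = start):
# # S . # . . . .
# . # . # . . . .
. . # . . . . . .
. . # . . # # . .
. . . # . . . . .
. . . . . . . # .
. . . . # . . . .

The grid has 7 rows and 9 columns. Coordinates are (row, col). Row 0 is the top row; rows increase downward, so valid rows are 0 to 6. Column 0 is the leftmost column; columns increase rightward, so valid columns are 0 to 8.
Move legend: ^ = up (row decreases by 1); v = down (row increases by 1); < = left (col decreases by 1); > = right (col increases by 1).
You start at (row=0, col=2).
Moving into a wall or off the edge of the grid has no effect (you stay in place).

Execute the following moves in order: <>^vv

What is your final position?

Answer: Final position: (row=2, col=3)

Derivation:
Start: (row=0, col=2)
  < (left): blocked, stay at (row=0, col=2)
  > (right): (row=0, col=2) -> (row=0, col=3)
  ^ (up): blocked, stay at (row=0, col=3)
  v (down): (row=0, col=3) -> (row=1, col=3)
  v (down): (row=1, col=3) -> (row=2, col=3)
Final: (row=2, col=3)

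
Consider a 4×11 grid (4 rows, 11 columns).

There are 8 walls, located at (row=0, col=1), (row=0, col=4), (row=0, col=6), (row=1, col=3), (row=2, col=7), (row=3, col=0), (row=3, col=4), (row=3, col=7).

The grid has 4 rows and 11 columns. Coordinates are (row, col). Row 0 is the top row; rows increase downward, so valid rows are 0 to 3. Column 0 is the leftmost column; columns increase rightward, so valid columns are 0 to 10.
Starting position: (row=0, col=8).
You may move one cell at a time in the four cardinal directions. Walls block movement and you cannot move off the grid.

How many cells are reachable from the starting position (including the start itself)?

BFS flood-fill from (row=0, col=8):
  Distance 0: (row=0, col=8)
  Distance 1: (row=0, col=7), (row=0, col=9), (row=1, col=8)
  Distance 2: (row=0, col=10), (row=1, col=7), (row=1, col=9), (row=2, col=8)
  Distance 3: (row=1, col=6), (row=1, col=10), (row=2, col=9), (row=3, col=8)
  Distance 4: (row=1, col=5), (row=2, col=6), (row=2, col=10), (row=3, col=9)
  Distance 5: (row=0, col=5), (row=1, col=4), (row=2, col=5), (row=3, col=6), (row=3, col=10)
  Distance 6: (row=2, col=4), (row=3, col=5)
  Distance 7: (row=2, col=3)
  Distance 8: (row=2, col=2), (row=3, col=3)
  Distance 9: (row=1, col=2), (row=2, col=1), (row=3, col=2)
  Distance 10: (row=0, col=2), (row=1, col=1), (row=2, col=0), (row=3, col=1)
  Distance 11: (row=0, col=3), (row=1, col=0)
  Distance 12: (row=0, col=0)
Total reachable: 36 (grid has 36 open cells total)

Answer: Reachable cells: 36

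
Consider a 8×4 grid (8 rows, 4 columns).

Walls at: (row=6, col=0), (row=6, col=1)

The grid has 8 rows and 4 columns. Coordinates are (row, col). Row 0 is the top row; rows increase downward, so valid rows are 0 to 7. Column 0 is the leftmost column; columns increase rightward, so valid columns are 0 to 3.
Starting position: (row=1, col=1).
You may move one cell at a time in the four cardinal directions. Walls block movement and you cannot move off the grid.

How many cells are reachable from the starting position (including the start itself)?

Answer: Reachable cells: 30

Derivation:
BFS flood-fill from (row=1, col=1):
  Distance 0: (row=1, col=1)
  Distance 1: (row=0, col=1), (row=1, col=0), (row=1, col=2), (row=2, col=1)
  Distance 2: (row=0, col=0), (row=0, col=2), (row=1, col=3), (row=2, col=0), (row=2, col=2), (row=3, col=1)
  Distance 3: (row=0, col=3), (row=2, col=3), (row=3, col=0), (row=3, col=2), (row=4, col=1)
  Distance 4: (row=3, col=3), (row=4, col=0), (row=4, col=2), (row=5, col=1)
  Distance 5: (row=4, col=3), (row=5, col=0), (row=5, col=2)
  Distance 6: (row=5, col=3), (row=6, col=2)
  Distance 7: (row=6, col=3), (row=7, col=2)
  Distance 8: (row=7, col=1), (row=7, col=3)
  Distance 9: (row=7, col=0)
Total reachable: 30 (grid has 30 open cells total)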